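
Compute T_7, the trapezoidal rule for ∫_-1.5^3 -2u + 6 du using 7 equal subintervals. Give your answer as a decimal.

20.25

Δu = (3 − (-1.5))/7 = 9/14.
f(-1.5) = 9, f(-6/7) = 54/7, f(-3/14) = 45/7, f(3/7) = 36/7, f(15/14) = 27/7, f(12/7) = 18/7, f(33/14) = 9/7, f(3) = 0.
T_7 = (Δu/2)·[f(u_0) + 2f(u_1) + ... + 2f(u_{6}) + f(u_7)].
Sum = 20.25.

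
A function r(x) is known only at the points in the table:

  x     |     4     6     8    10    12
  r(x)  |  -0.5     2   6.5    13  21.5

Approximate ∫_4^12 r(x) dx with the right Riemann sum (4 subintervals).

86

Δx = 2.
Sum = 2·[2 + 6.5 + 13 + 21.5] = 86.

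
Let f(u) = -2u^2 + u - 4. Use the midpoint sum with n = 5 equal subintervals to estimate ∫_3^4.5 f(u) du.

Δu = (4.5 − 3)/5 = 0.3.
Midpoints: 3.15, 3.45, 3.75, 4.05, 4.35.
f(3.15) = -20.695, f(3.45) = -24.355, f(3.75) = -28.375, f(4.05) = -32.755, f(4.35) = -37.495.
Sum = Δu · [f(3.15) + f(3.45) + f(3.75) + f(4.05) + f(4.35)].
Sum = -43.1025.

-43.1025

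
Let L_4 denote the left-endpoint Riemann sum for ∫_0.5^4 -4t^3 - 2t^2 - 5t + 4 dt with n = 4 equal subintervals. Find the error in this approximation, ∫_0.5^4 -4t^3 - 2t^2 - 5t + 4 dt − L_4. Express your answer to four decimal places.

Exact integral: ∫_0.5^4 f(t) dt ≈ -323.895833.
L_4 = -203.62890625.
Error ≈ -323.895833 − (-203.62890625) ≈ -120.2669.

-120.2669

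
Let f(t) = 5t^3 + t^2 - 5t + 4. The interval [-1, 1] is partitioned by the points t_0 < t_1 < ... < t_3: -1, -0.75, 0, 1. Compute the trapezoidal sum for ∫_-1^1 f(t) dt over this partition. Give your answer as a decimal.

9.7265625

Subinterval widths: 0.25, 0.75, 1.
f(-1) = 5, f(-0.75) = 6.203125, f(0) = 4, f(1) = 5.
On each subinterval the trapezoid contributes (Δt_i/2)·[f(t_{i-1}) + f(t_i)].
Sum = 9.7265625.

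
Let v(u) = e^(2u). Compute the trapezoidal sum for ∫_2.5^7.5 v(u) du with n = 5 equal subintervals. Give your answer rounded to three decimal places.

2146070.144

Δu = (7.5 − 2.5)/5 = 1.
v(2.5) ≈ 148.413, v(3.5) ≈ 1096.633, v(4.5) ≈ 8103.084, v(5.5) ≈ 59874.142, v(6.5) ≈ 442413.392, v(7.5) ≈ 3269017.372.
T_5 = (Δu/2)·[v(u_0) + 2v(u_1) + ... + 2v(u_{4}) + v(u_5)].
Sum ≈ 2146070.144.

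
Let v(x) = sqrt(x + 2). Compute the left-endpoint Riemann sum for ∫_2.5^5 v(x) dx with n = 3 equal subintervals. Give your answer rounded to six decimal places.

Δx = (5 − 2.5)/3 = 5/6.
Left endpoints: 2.5, 10/3, 25/6.
v(2.5) ≈ 2.121320, v(10/3) ≈ 2.309401, v(25/6) ≈ 2.483277.
Sum = Δx · [v(2.5) + v(10/3) + v(25/6)].
Sum ≈ 5.761666.

5.761666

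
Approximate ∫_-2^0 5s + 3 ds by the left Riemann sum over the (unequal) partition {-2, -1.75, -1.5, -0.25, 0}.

-8.375

Subinterval widths: 0.25, 0.25, 1.25, 0.25.
Left endpoints: -2, -1.75, -1.5, -0.25.
f(-2) = -7, f(-1.75) = -5.75, f(-1.5) = -4.5, f(-0.25) = 1.75.
Sum = Σ Δs_i · f(s_i).
Sum = -8.375.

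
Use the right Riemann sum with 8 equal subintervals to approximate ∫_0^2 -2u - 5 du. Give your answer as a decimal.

Δu = (2 − 0)/8 = 0.25.
Right endpoints: 0.25, 0.5, 0.75, 1, 1.25, 1.5, 1.75, 2.
f(0.25) = -5.5, f(0.5) = -6, f(0.75) = -6.5, f(1) = -7, f(1.25) = -7.5, f(1.5) = -8, f(1.75) = -8.5, f(2) = -9.
Sum = Δu · [f(0.25) + f(0.5) + f(0.75) + ...].
Sum = -14.5.

-14.5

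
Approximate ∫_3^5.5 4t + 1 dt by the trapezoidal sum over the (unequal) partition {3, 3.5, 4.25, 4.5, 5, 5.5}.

45

Subinterval widths: 0.5, 0.75, 0.25, 0.5, 0.5.
f(3) = 13, f(3.5) = 15, f(4.25) = 18, f(4.5) = 19, f(5) = 21, f(5.5) = 23.
On each subinterval the trapezoid contributes (Δt_i/2)·[f(t_{i-1}) + f(t_i)].
Sum = 45.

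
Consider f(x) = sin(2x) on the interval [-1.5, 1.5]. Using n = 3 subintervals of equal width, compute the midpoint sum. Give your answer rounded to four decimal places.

0.0000

Δx = (1.5 − (-1.5))/3 = 1.
Midpoints: -1, 0, 1.
f(-1) ≈ -0.9093, f(0) ≈ 0.0000, f(1) ≈ 0.9093.
Sum = Δx · [f(-1) + f(0) + f(1)].
Sum ≈ 0.0000.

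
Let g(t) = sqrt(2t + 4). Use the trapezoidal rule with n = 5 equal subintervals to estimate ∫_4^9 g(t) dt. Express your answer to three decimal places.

Δt = (9 − 4)/5 = 1.
g(4) ≈ 3.464, g(5) ≈ 3.742, g(6) ≈ 4.000, g(7) ≈ 4.243, g(8) ≈ 4.472, g(9) ≈ 4.690.
T_5 = (Δt/2)·[g(t_0) + 2g(t_1) + ... + 2g(t_{4}) + g(t_5)].
Sum ≈ 20.534.

20.534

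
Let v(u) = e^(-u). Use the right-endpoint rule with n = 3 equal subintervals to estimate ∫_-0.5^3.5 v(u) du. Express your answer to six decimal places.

Δu = (3.5 − (-0.5))/3 = 4/3.
Right endpoints: 5/6, 13/6, 3.5.
v(5/6) ≈ 0.434598, v(13/6) ≈ 0.114559, v(3.5) ≈ 0.030197.
Sum = Δu · [v(5/6) + v(13/6) + v(3.5)].
Sum ≈ 0.772473.

0.772473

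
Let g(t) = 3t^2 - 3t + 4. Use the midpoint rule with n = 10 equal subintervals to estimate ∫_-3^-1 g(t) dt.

45.98

Δt = (-1 − (-3))/10 = 0.2.
Midpoints: -2.9, -2.7, -2.5, -2.3, -2.1, -1.9, -1.7, -1.5, -1.3, -1.1.
g(-2.9) = 37.93, g(-2.7) = 33.97, g(-2.5) = 30.25, g(-2.3) = 26.77, g(-2.1) = 23.53, g(-1.9) = 20.53, g(-1.7) = 17.77, g(-1.5) = 15.25, g(-1.3) = 12.97, g(-1.1) = 10.93.
Sum = Δt · [g(-2.9) + g(-2.7) + g(-2.5) + ...].
Sum = 45.98.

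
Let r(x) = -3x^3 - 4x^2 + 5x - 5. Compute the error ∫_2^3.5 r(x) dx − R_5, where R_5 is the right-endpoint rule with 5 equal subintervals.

20.165625

Exact integral: ∫_2^3.5 r(x) dx = -133.921875.
R_5 = -154.0875.
Error = -133.921875 − (-154.0875) = 20.165625.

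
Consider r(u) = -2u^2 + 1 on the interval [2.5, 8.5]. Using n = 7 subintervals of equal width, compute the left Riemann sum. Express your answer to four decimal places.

-337.8980

Δu = (8.5 − 2.5)/7 = 6/7.
Left endpoints: 2.5, 47/14, 59/14, 71/14, 83/14, 95/14, 107/14.
r(2.5) = -11.5, r(47/14) = -2111/98, r(59/14) = -3383/98, r(71/14) = -4943/98, r(83/14) = -6791/98, r(95/14) = -8927/98, r(107/14) = -11351/98.
Sum = Δu · [r(2.5) + r(47/14) + r(59/14) + ...].
Sum ≈ -337.8980.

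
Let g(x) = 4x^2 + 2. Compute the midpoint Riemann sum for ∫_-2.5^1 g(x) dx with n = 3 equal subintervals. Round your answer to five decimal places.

27.57870

Δx = (1 − (-2.5))/3 = 7/6.
Midpoints: -23/12, -0.75, 5/12.
g(-23/12) = 601/36, g(-0.75) = 4.25, g(5/12) = 97/36.
Sum = Δx · [g(-23/12) + g(-0.75) + g(5/12)].
Sum ≈ 27.57870.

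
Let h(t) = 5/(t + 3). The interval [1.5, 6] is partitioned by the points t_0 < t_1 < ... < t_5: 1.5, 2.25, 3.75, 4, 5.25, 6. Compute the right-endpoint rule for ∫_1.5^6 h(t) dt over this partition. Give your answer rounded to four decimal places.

3.1782

Subinterval widths: 0.75, 1.5, 0.25, 1.25, 0.75.
Right endpoints: 2.25, 3.75, 4, 5.25, 6.
h(2.25) = 20/21, h(3.75) = 20/27, h(4) = 5/7, h(5.25) = 20/33, h(6) = 5/9.
Sum = Σ Δt_i · h(t_i).
Sum ≈ 3.1782.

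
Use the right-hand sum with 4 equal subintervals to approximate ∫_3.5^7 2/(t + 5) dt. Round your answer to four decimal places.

Δt = (7 − 3.5)/4 = 0.875.
Right endpoints: 4.375, 5.25, 6.125, 7.
f(4.375) = 16/75, f(5.25) = 8/41, f(6.125) = 16/89, f(7) = 1/6.
Sum = Δt · [f(4.375) + f(5.25) + f(6.125) + f(7)].
Sum ≈ 0.6605.

0.6605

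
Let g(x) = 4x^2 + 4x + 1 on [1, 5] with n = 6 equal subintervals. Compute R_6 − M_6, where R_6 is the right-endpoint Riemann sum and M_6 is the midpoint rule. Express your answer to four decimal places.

39.1111

R_6 ≈ 255.851852.
M_6 ≈ 216.740741.
R_6 − M_6 ≈ 39.1111.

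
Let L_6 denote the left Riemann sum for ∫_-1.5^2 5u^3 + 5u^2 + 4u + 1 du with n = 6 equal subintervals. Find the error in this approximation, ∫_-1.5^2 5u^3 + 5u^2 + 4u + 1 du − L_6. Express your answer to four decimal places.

Exact integral: ∫_-1.5^2 f(u) du ≈ 39.630208.
L_6 ≈ 18.143084.
Error ≈ 39.630208 − 18.143084 ≈ 21.4871.

21.4871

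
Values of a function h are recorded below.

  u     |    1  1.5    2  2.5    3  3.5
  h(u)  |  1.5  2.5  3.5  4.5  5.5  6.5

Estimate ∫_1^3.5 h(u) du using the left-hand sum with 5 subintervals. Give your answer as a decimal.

Δu = 0.5.
Sum = 0.5·[1.5 + 2.5 + 3.5 + 4.5 + 5.5] = 8.75.

8.75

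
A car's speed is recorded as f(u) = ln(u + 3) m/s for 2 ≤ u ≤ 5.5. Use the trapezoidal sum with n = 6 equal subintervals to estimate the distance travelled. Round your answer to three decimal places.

Δu = (5.5 − 2)/6 = 7/12.
f(2) ≈ 1.609, f(31/12) ≈ 1.720, f(19/6) ≈ 1.819, f(3.75) ≈ 1.910, f(13/3) ≈ 1.992, f(59/12) ≈ 2.069, f(5.5) ≈ 2.140.
T_6 = (Δu/2)·[f(u_0) + 2f(u_1) + ... + 2f(u_{5}) + f(u_6)].
Sum ≈ 6.641.

6.641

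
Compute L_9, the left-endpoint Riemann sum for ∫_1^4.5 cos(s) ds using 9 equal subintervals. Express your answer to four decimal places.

-1.6500

Δs = (4.5 − 1)/9 = 7/18.
Left endpoints: 1, 25/18, 16/9, 13/6, 23/9, 53/18, 10/3, 67/18, 37/9.
f(1) ≈ 0.5403, f(25/18) ≈ 0.1809, f(16/9) ≈ -0.2055, f(13/6) ≈ -0.5612, f(23/9) ≈ -0.8331, f(53/18) ≈ -0.9806, f(10/3) ≈ -0.9817, f(67/18) ≈ -0.8361, f(37/9) ≈ -0.5657.
Sum = Δs · [f(1) + f(25/18) + f(16/9) + ...].
Sum ≈ -1.6500.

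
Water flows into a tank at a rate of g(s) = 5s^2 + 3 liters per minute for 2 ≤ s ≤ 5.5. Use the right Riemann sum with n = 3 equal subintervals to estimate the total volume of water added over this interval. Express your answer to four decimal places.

Δs = (5.5 − 2)/3 = 7/6.
Right endpoints: 19/6, 13/3, 5.5.
g(19/6) = 1913/36, g(13/3) = 872/9, g(5.5) = 154.25.
Sum = Δs · [g(19/6) + g(13/3) + g(5.5)].
Sum ≈ 354.9907.

354.9907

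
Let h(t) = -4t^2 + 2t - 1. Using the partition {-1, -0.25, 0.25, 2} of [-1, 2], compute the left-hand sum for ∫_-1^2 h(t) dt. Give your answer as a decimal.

-7.4375

Subinterval widths: 0.75, 0.5, 1.75.
Left endpoints: -1, -0.25, 0.25.
h(-1) = -7, h(-0.25) = -1.75, h(0.25) = -0.75.
Sum = Σ Δt_i · h(t_i).
Sum = -7.4375.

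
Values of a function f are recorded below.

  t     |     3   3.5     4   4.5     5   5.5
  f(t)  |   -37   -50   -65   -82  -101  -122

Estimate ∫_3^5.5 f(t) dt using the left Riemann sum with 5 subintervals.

Δt = 0.5.
Sum = 0.5·[(-37) + (-50) + (-65) + (-82) + (-101)] = -167.5.

-167.5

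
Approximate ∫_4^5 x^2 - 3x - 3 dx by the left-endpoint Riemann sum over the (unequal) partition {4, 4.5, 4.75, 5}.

2.765625

Subinterval widths: 0.5, 0.25, 0.25.
Left endpoints: 4, 4.5, 4.75.
f(4) = 1, f(4.5) = 3.75, f(4.75) = 5.3125.
Sum = Σ Δx_i · f(x_i).
Sum = 2.765625.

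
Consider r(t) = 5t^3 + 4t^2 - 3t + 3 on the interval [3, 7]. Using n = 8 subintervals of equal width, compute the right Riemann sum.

Δt = (7 − 3)/8 = 0.5.
Right endpoints: 3.5, 4, 4.5, 5, 5.5, 6, 6.5, 7.
r(3.5) = 255.875, r(4) = 375, r(4.5) = 526.125, r(5) = 713, r(5.5) = 939.375, r(6) = 1209, r(6.5) = 1525.625, r(7) = 1893.
Sum = Δt · [r(3.5) + r(4) + r(4.5) + ...].
Sum = 3718.5.

3718.5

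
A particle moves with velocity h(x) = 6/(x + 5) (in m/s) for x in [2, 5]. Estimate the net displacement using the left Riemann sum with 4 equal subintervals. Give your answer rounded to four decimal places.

2.2394

Δx = (5 − 2)/4 = 0.75.
Left endpoints: 2, 2.75, 3.5, 4.25.
h(2) = 6/7, h(2.75) = 24/31, h(3.5) = 12/17, h(4.25) = 24/37.
Sum = Δx · [h(2) + h(2.75) + h(3.5) + h(4.25)].
Sum ≈ 2.2394.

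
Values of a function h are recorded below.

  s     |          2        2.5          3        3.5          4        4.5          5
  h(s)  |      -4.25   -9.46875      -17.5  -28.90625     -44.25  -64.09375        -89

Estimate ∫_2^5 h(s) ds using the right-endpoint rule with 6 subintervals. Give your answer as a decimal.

Δs = 0.5.
Sum = 0.5·[(-9.46875) + (-17.5) + (-28.90625) + (-44.25) + (-64.09375) + (-89)] = -126.609375.

-126.609375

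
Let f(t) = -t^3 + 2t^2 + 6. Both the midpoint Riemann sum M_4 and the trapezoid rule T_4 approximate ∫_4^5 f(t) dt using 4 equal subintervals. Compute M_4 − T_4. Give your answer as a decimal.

M_4 = -45.5234375.
T_4 = -45.703125.
M_4 − T_4 = 0.1796875.

0.1796875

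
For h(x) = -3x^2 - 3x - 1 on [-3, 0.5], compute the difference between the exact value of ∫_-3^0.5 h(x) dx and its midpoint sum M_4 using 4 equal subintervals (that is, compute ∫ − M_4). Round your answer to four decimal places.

-0.6699

Exact integral: ∫_-3^0.5 h(x) dx = -17.5.
M_4 ≈ -16.830078.
Error ≈ -17.5 − (-16.830078) ≈ -0.6699.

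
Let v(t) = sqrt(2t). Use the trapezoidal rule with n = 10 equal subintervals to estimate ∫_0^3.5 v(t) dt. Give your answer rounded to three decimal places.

Δt = (3.5 − 0)/10 = 0.35.
v(0) ≈ 0.000, v(0.35) ≈ 0.837, v(0.7) ≈ 1.183, v(1.05) ≈ 1.449, v(1.4) ≈ 1.673, v(1.75) ≈ 1.871, v(2.1) ≈ 2.049, v(2.45) ≈ 2.214, v(2.8) ≈ 2.366, v(3.15) ≈ 2.510, v(3.5) ≈ 2.646.
T_10 = (Δt/2)·[v(t_0) + 2v(t_1) + ... + 2v(t_{9}) + v(t_10)].
Sum ≈ 6.116.

6.116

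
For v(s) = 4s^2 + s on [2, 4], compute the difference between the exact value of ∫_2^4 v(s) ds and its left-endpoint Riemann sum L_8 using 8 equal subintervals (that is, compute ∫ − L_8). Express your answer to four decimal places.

6.1667

Exact integral: ∫_2^4 v(s) ds ≈ 80.666667.
L_8 = 74.5.
Error ≈ 80.666667 − 74.5 ≈ 6.1667.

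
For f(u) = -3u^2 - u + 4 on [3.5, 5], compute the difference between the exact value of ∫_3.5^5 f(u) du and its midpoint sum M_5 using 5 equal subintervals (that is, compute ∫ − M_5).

Exact integral: ∫_3.5^5 f(u) du = -82.5.
M_5 = -82.46625.
Error = -82.5 − (-82.46625) = -0.03375.

-0.03375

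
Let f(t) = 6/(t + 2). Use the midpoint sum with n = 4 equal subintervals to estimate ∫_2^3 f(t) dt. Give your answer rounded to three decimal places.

1.339

Δt = (3 − 2)/4 = 0.25.
Midpoints: 2.125, 2.375, 2.625, 2.875.
f(2.125) = 16/11, f(2.375) = 48/35, f(2.625) = 48/37, f(2.875) = 16/13.
Sum = Δt · [f(2.125) + f(2.375) + f(2.625) + f(2.875)].
Sum ≈ 1.339.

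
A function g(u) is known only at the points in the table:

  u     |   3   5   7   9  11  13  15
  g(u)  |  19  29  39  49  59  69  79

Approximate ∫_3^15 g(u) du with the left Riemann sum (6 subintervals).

528

Δu = 2.
Sum = 2·[19 + 29 + 39 + 49 + 59 + 69] = 528.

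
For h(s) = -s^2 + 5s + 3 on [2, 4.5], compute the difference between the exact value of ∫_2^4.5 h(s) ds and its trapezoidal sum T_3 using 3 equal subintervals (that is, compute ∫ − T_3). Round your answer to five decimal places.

0.28935

Exact integral: ∫_2^4.5 h(s) ds ≈ 20.4166667.
T_3 ≈ 20.1273148.
Error ≈ 20.4166667 − 20.1273148 ≈ 0.28935.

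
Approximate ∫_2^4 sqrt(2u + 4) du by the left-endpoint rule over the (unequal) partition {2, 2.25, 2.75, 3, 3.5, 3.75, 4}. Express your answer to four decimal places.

Subinterval widths: 0.25, 0.5, 0.25, 0.5, 0.25, 0.25.
Left endpoints: 2, 2.25, 2.75, 3, 3.5, 3.75.
f(2) ≈ 2.8284, f(2.25) ≈ 2.9155, f(2.75) ≈ 3.0822, f(3) ≈ 3.1623, f(3.5) ≈ 3.3166, f(3.75) ≈ 3.3912.
Sum = Σ Δu_i · f(u_i).
Sum ≈ 6.1935.

6.1935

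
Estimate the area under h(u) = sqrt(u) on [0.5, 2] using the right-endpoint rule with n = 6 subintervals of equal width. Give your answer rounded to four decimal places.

Δu = (2 − 0.5)/6 = 0.25.
Right endpoints: 0.75, 1, 1.25, 1.5, 1.75, 2.
h(0.75) ≈ 0.8660, h(1) ≈ 1.0000, h(1.25) ≈ 1.1180, h(1.5) ≈ 1.2247, h(1.75) ≈ 1.3229, h(2) ≈ 1.4142.
Sum = Δu · [h(0.75) + h(1) + h(1.25) + ...].
Sum ≈ 1.7365.

1.7365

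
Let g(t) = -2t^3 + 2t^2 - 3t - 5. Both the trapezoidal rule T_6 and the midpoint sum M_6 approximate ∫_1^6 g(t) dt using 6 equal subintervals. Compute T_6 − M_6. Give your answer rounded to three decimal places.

T_6 ≈ -592.66204.
M_6 ≈ -576.16898.
T_6 − M_6 ≈ -16.493.

-16.493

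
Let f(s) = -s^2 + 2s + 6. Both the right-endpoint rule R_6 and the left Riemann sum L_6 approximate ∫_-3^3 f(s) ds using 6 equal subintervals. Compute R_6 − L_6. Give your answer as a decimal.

R_6 = 23.
L_6 = 11.
R_6 − L_6 = 12.

12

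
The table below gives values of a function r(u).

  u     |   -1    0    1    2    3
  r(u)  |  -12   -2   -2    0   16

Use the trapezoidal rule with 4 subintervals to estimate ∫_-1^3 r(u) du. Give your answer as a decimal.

Δu = 1.
T_4 = (1/2)·[(-12) + 2·(-2) + 2·(-2) + 2·0 + 16] = -2.

-2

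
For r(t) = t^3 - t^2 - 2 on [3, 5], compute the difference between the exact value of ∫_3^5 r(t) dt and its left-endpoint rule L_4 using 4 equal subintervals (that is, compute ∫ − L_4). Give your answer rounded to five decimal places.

Exact integral: ∫_3^5 r(t) dt ≈ 99.3333333.
L_4 = 79.75.
Error ≈ 99.3333333 − 79.75 ≈ 19.58333.

19.58333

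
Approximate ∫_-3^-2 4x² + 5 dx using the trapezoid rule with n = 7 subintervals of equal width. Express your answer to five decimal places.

30.34694

Δx = (-2 − (-3))/7 = 1/7.
f(-3) = 41, f(-20/7) = 1845/49, f(-19/7) = 1689/49, f(-18/7) = 1541/49, f(-17/7) = 1401/49, f(-16/7) = 1269/49, f(-15/7) = 1145/49, f(-2) = 21.
T_7 = (Δx/2)·[f(x_0) + 2f(x_1) + ... + 2f(x_{6}) + f(x_7)].
Sum ≈ 30.34694.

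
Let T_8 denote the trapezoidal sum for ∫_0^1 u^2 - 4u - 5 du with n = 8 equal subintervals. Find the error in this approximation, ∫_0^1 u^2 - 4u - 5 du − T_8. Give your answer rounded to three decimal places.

Exact integral: ∫_0^1 f(u) du ≈ -6.66667.
T_8 = -6.6640625.
Error ≈ -6.66667 − (-6.6640625) ≈ -0.003.

-0.003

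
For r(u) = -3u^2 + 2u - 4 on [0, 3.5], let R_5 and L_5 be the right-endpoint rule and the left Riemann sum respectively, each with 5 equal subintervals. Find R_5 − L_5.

-20.825

R_5 = -55.895.
L_5 = -35.07.
R_5 − L_5 = -20.825.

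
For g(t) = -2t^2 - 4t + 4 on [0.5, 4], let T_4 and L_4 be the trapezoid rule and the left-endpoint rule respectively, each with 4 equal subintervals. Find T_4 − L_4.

T_4 = -60.9765625.
L_4 = -41.0703125.
T_4 − L_4 = -19.90625.

-19.90625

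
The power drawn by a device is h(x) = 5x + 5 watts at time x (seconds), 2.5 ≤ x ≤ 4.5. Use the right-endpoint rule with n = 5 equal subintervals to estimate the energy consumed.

Δx = (4.5 − 2.5)/5 = 0.4.
Right endpoints: 2.9, 3.3, 3.7, 4.1, 4.5.
h(2.9) = 19.5, h(3.3) = 21.5, h(3.7) = 23.5, h(4.1) = 25.5, h(4.5) = 27.5.
Sum = Δx · [h(2.9) + h(3.3) + h(3.7) + h(4.1) + h(4.5)].
Sum = 47.

47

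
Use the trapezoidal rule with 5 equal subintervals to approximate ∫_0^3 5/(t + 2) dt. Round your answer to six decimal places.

Δt = (3 − 0)/5 = 0.6.
f(0) = 2.5, f(0.6) = 25/13, f(1.2) = 1.5625, f(1.8) = 25/19, f(2.4) = 25/22, f(3) = 1.
T_5 = (Δt/2)·[f(t_0) + 2f(t_1) + ... + 2f(t_{4}) + f(t_5)].
Sum ≈ 4.612638.

4.612638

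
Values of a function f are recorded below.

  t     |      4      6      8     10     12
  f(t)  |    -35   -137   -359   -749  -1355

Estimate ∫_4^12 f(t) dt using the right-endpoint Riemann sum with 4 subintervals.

Δt = 2.
Sum = 2·[(-137) + (-359) + (-749) + (-1355)] = -5200.

-5200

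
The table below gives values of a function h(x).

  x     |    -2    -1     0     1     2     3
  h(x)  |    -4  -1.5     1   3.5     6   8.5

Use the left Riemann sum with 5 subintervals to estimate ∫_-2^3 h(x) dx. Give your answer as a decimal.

Δx = 1.
Sum = 1·[(-4) + (-1.5) + 1 + 3.5 + 6] = 5.

5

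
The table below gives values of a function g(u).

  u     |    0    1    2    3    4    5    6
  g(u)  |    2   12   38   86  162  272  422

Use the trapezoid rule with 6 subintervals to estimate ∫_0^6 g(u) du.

Δu = 1.
T_6 = (1/2)·[2 + 2·12 + 2·38 + 2·86 + 2·162 + 2·272 + 422] = 782.

782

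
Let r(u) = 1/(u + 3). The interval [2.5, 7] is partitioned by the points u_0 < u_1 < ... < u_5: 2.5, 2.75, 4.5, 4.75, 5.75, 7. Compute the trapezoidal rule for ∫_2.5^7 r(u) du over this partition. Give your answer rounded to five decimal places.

Subinterval widths: 0.25, 1.75, 0.25, 1, 1.25.
r(2.5) = 2/11, r(2.75) = 4/23, r(4.5) = 2/15, r(4.75) = 4/31, r(5.75) = 4/35, r(7) = 0.1.
On each subinterval the trapezoid contributes (Δu_i/2)·[r(u_{i-1}) + r(u_i)].
Sum ≈ 0.60169.

0.60169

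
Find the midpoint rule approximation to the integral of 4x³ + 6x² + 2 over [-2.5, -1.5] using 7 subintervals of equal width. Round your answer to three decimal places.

Δx = (-1.5 − (-2.5))/7 = 1/7.
Midpoints: -17/7, -16/7, -15/7, -2, -13/7, -12/7, -11/7.
f(-17/7) = -6828/343, f(-16/7) = -4946/343, f(-15/7) = -3364/343, f(-2) = -6, f(-13/7) = -1004/343, f(-12/7) = -178/343, f(-11/7) = 444/343.
Sum = Δx · [f(-17/7) + f(-16/7) + f(-15/7) + ...].
Sum ≈ -7.469.

-7.469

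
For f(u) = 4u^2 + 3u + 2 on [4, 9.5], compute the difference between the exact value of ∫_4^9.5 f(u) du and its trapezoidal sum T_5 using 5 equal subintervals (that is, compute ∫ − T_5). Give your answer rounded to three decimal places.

-4.437

Exact integral: ∫_4^9.5 f(u) du ≈ 1180.20833.
T_5 = 1184.645.
Error ≈ 1180.20833 − 1184.645 ≈ -4.437.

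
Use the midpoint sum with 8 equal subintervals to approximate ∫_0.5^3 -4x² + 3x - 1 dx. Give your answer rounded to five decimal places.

-25.12695

Δx = (3 − 0.5)/8 = 0.3125.
Midpoints: 0.65625, 0.96875, 1.28125, 1.59375, 1.90625, 2.21875, 2.53125, 2.84375.
f(0.65625) = -0.75390625, f(0.96875) = -1.84765625, f(1.28125) = -3.72265625, f(1.59375) = -6.37890625, f(1.90625) = -9.81640625, f(2.21875) = -14.03515625, f(2.53125) = -19.03515625, f(2.84375) = -24.81640625.
Sum = Δx · [f(0.65625) + f(0.96875) + f(1.28125) + ...].
Sum ≈ -25.12695.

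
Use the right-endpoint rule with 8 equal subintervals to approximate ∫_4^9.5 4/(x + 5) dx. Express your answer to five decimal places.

1.85094

Δx = (9.5 − 4)/8 = 0.6875.
Right endpoints: 4.6875, 5.375, 6.0625, 6.75, 7.4375, 8.125, 8.8125, 9.5.
f(4.6875) = 64/155, f(5.375) = 32/83, f(6.0625) = 64/177, f(6.75) = 16/47, f(7.4375) = 64/199, f(8.125) = 32/105, f(8.8125) = 64/221, f(9.5) = 8/29.
Sum = Δx · [f(4.6875) + f(5.375) + f(6.0625) + ...].
Sum ≈ 1.85094.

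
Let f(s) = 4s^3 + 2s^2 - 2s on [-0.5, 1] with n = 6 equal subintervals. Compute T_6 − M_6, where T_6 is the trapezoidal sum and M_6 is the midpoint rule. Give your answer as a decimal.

T_6 = 1.015625.
M_6 = 0.8984375.
T_6 − M_6 = 0.1171875.

0.1171875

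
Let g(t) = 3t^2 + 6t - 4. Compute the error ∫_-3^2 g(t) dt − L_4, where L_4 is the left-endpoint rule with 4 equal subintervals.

5.46875

Exact integral: ∫_-3^2 g(t) dt = 0.
L_4 = -5.46875.
Error = 0 − (-5.46875) = 5.46875.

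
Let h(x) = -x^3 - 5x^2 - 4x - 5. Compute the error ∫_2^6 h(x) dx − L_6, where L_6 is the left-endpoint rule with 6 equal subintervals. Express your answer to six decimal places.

Exact integral: ∫_2^6 h(x) dx ≈ -750.66666667.
L_6 ≈ -627.70370370.
Error ≈ -750.66666667 − (-627.70370370) ≈ -122.962963.

-122.962963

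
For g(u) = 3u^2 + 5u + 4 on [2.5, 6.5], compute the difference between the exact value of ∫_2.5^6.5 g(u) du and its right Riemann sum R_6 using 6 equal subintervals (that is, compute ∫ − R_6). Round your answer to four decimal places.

-43.5556

Exact integral: ∫_2.5^6.5 g(u) du = 365.
R_6 ≈ 408.555556.
Error ≈ 365 − 408.555556 ≈ -43.5556.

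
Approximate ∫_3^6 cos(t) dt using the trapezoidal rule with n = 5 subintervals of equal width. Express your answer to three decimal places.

Δt = (6 − 3)/5 = 0.6.
f(3) ≈ -0.990, f(3.6) ≈ -0.897, f(4.2) ≈ -0.490, f(4.8) ≈ 0.087, f(5.4) ≈ 0.635, f(6) ≈ 0.960.
T_5 = (Δt/2)·[f(t_0) + 2f(t_1) + ... + 2f(t_{4}) + f(t_5)].
Sum ≈ -0.408.

-0.408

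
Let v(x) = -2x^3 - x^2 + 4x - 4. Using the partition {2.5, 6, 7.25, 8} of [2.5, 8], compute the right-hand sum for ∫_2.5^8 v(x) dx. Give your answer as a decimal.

-3350.1484375

Subinterval widths: 3.5, 1.25, 0.75.
Right endpoints: 6, 7.25, 8.
v(6) = -448, v(7.25) = -789.71875, v(8) = -1060.
Sum = Σ Δx_i · v(x_i).
Sum = -3350.1484375.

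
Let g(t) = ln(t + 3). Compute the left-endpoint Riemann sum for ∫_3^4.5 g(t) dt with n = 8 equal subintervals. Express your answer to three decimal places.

Δt = (4.5 − 3)/8 = 0.1875.
Left endpoints: 3, 3.1875, 3.375, 3.5625, 3.75, 3.9375, 4.125, 4.3125.
g(3) ≈ 1.792, g(3.1875) ≈ 1.823, g(3.375) ≈ 1.852, g(3.5625) ≈ 1.881, g(3.75) ≈ 1.910, g(3.9375) ≈ 1.937, g(4.125) ≈ 1.964, g(4.3125) ≈ 1.990.
Sum = Δt · [g(3) + g(3.1875) + g(3.375) + ...].
Sum ≈ 2.840.

2.840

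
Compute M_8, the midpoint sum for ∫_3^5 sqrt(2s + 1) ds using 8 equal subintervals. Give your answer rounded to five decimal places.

5.98774

Δs = (5 − 3)/8 = 0.25.
Midpoints: 3.125, 3.375, 3.625, 3.875, 4.125, 4.375, 4.625, 4.875.
f(3.125) ≈ 2.69258, f(3.375) ≈ 2.78388, f(3.625) ≈ 2.87228, f(3.875) ≈ 2.95804, f(4.125) ≈ 3.04138, f(4.375) ≈ 3.12250, f(4.625) ≈ 3.20156, f(4.875) ≈ 3.27872.
Sum = Δs · [f(3.125) + f(3.375) + f(3.625) + ...].
Sum ≈ 5.98774.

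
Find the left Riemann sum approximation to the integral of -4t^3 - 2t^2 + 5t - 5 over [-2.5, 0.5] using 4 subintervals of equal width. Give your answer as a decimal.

Δt = (0.5 − (-2.5))/4 = 0.75.
Left endpoints: -2.5, -1.75, -1, -0.25.
f(-2.5) = 32.5, f(-1.75) = 1.5625, f(-1) = -8, f(-0.25) = -6.3125.
Sum = Δt · [f(-2.5) + f(-1.75) + f(-1) + f(-0.25)].
Sum = 14.8125.

14.8125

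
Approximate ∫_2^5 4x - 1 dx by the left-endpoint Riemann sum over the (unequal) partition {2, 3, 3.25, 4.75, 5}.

Subinterval widths: 1, 0.25, 1.5, 0.25.
Left endpoints: 2, 3, 3.25, 4.75.
f(2) = 7, f(3) = 11, f(3.25) = 12, f(4.75) = 18.
Sum = Σ Δx_i · f(x_i).
Sum = 32.25.

32.25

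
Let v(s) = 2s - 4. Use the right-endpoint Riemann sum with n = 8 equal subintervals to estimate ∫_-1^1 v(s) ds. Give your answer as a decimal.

Δs = (1 − (-1))/8 = 0.25.
Right endpoints: -0.75, -0.5, -0.25, 0, 0.25, 0.5, 0.75, 1.
v(-0.75) = -5.5, v(-0.5) = -5, v(-0.25) = -4.5, v(0) = -4, v(0.25) = -3.5, v(0.5) = -3, v(0.75) = -2.5, v(1) = -2.
Sum = Δs · [v(-0.75) + v(-0.5) + v(-0.25) + ...].
Sum = -7.5.

-7.5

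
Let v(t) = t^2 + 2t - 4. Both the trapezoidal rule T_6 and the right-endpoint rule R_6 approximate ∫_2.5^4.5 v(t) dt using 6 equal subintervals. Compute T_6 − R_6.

-3

T_6 ≈ 31.20370.
R_6 ≈ 34.20370.
T_6 − R_6 = -3.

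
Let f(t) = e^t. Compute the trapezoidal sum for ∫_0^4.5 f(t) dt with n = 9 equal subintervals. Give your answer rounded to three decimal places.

90.864

Δt = (4.5 − 0)/9 = 0.5.
f(0) ≈ 1.000, f(0.5) ≈ 1.649, f(1) ≈ 2.718, f(1.5) ≈ 4.482, f(2) ≈ 7.389, f(2.5) ≈ 12.182, f(3) ≈ 20.086, f(3.5) ≈ 33.115, f(4) ≈ 54.598, f(4.5) ≈ 90.017.
T_9 = (Δt/2)·[f(t_0) + 2f(t_1) + ... + 2f(t_{8}) + f(t_9)].
Sum ≈ 90.864.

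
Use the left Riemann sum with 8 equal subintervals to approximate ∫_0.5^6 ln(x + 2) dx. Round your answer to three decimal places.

Δx = (6 − 0.5)/8 = 0.6875.
Left endpoints: 0.5, 1.1875, 1.875, 2.5625, 3.25, 3.9375, 4.625, 5.3125.
f(0.5) ≈ 0.916, f(1.1875) ≈ 1.159, f(1.875) ≈ 1.355, f(2.5625) ≈ 1.518, f(3.25) ≈ 1.658, f(3.9375) ≈ 1.781, f(4.625) ≈ 1.891, f(5.3125) ≈ 1.990.
Sum = Δx · [f(0.5) + f(1.1875) + f(1.875) + ...].
Sum ≈ 8.434.

8.434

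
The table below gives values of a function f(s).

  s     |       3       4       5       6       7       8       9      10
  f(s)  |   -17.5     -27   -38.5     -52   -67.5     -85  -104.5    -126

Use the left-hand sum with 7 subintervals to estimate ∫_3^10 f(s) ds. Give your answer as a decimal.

Δs = 1.
Sum = 1·[(-17.5) + (-27) + (-38.5) + (-52) + (-67.5) + (-85) + (-104.5)] = -392.

-392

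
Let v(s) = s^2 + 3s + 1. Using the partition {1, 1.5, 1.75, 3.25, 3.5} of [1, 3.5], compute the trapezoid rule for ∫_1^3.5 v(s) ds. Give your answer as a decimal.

33.921875

Subinterval widths: 0.5, 0.25, 1.5, 0.25.
v(1) = 5, v(1.5) = 7.75, v(1.75) = 9.3125, v(3.25) = 21.3125, v(3.5) = 23.75.
On each subinterval the trapezoid contributes (Δs_i/2)·[v(s_{i-1}) + v(s_i)].
Sum = 33.921875.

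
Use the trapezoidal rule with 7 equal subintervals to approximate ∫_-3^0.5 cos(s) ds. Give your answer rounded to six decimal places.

0.607563

Δs = (0.5 − (-3))/7 = 0.5.
f(-3) ≈ -0.989992, f(-2.5) ≈ -0.801144, f(-2) ≈ -0.416147, f(-1.5) ≈ 0.070737, f(-1) ≈ 0.540302, f(-0.5) ≈ 0.877583, f(0) ≈ 1.000000, f(0.5) ≈ 0.877583.
T_7 = (Δs/2)·[f(s_0) + 2f(s_1) + ... + 2f(s_{6}) + f(s_7)].
Sum ≈ 0.607563.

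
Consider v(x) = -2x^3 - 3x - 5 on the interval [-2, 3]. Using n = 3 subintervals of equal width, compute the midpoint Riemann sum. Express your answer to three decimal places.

-61.528

Δx = (3 − (-2))/3 = 5/3.
Midpoints: -7/6, 0.5, 13/6.
v(-7/6) = 181/108, v(0.5) = -6.75, v(13/6) = -3439/108.
Sum = Δx · [v(-7/6) + v(0.5) + v(13/6)].
Sum ≈ -61.528.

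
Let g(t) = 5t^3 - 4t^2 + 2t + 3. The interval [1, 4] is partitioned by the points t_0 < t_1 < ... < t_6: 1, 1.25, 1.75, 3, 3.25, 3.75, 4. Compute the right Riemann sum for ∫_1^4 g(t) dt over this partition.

358.2109375

Subinterval widths: 0.25, 0.5, 1.25, 0.25, 0.5, 0.25.
Right endpoints: 1.25, 1.75, 3, 3.25, 3.75, 4.
g(1.25) = 9.015625, g(1.75) = 21.046875, g(3) = 108, g(3.25) = 138.890625, g(3.75) = 217.921875, g(4) = 267.
Sum = Σ Δt_i · g(t_i).
Sum = 358.2109375.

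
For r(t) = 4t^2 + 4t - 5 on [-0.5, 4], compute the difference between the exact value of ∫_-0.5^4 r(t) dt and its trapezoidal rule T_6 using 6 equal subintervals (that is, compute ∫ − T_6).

-1.6875

Exact integral: ∫_-0.5^4 r(t) dt = 94.5.
T_6 = 96.1875.
Error = 94.5 − 96.1875 = -1.6875.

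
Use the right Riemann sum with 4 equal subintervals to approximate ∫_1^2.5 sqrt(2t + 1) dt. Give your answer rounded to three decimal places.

3.299

Δt = (2.5 − 1)/4 = 0.375.
Right endpoints: 1.375, 1.75, 2.125, 2.5.
f(1.375) ≈ 1.936, f(1.75) ≈ 2.121, f(2.125) ≈ 2.291, f(2.5) ≈ 2.449.
Sum = Δt · [f(1.375) + f(1.75) + f(2.125) + f(2.5)].
Sum ≈ 3.299.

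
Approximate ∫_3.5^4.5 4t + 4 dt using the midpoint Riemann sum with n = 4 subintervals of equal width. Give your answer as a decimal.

Δt = (4.5 − 3.5)/4 = 0.25.
Midpoints: 3.625, 3.875, 4.125, 4.375.
f(3.625) = 18.5, f(3.875) = 19.5, f(4.125) = 20.5, f(4.375) = 21.5.
Sum = Δt · [f(3.625) + f(3.875) + f(4.125) + f(4.375)].
Sum = 20.

20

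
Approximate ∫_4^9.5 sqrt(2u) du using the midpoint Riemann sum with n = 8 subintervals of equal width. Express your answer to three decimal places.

20.066

Δu = (9.5 − 4)/8 = 0.6875.
Midpoints: 4.34375, 5.03125, 5.71875, 6.40625, 7.09375, 7.78125, 8.46875, 9.15625.
f(4.34375) ≈ 2.947, f(5.03125) ≈ 3.172, f(5.71875) ≈ 3.382, f(6.40625) ≈ 3.579, f(7.09375) ≈ 3.767, f(7.78125) ≈ 3.945, f(8.46875) ≈ 4.116, f(9.15625) ≈ 4.279.
Sum = Δu · [f(4.34375) + f(5.03125) + f(5.71875) + ...].
Sum ≈ 20.066.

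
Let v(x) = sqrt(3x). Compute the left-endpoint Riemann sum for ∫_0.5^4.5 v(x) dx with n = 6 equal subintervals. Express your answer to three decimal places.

9.769

Δx = (4.5 − 0.5)/6 = 2/3.
Left endpoints: 0.5, 7/6, 11/6, 2.5, 19/6, 23/6.
v(0.5) ≈ 1.225, v(7/6) ≈ 1.871, v(11/6) ≈ 2.345, v(2.5) ≈ 2.739, v(19/6) ≈ 3.082, v(23/6) ≈ 3.391.
Sum = Δx · [v(0.5) + v(7/6) + v(11/6) + ...].
Sum ≈ 9.769.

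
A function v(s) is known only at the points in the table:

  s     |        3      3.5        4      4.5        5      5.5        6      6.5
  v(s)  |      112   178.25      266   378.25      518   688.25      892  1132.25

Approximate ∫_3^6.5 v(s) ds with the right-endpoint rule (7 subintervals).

Δs = 0.5.
Sum = 0.5·[178.25 + 266 + 378.25 + 518 + 688.25 + 892 + 1132.25] = 2026.5.

2026.5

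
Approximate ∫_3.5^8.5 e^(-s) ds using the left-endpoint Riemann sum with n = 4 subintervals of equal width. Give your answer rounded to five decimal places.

Δs = (8.5 − 3.5)/4 = 1.25.
Left endpoints: 3.5, 4.75, 6, 7.25.
f(3.5) ≈ 0.03020, f(4.75) ≈ 0.00865, f(6) ≈ 0.00248, f(7.25) ≈ 0.00071.
Sum = Δs · [f(3.5) + f(4.75) + f(6) + f(7.25)].
Sum ≈ 0.05255.

0.05255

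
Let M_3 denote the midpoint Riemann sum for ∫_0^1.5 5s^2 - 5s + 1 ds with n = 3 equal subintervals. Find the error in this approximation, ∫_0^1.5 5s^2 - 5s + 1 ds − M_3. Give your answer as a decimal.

Exact integral: ∫_0^1.5 f(s) ds = 1.5.
M_3 = 1.34375.
Error = 1.5 − 1.34375 = 0.15625.

0.15625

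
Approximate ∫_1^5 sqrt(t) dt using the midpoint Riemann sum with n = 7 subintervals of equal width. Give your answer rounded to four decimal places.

Δt = (5 − 1)/7 = 4/7.
Midpoints: 9/7, 13/7, 17/7, 3, 25/7, 29/7, 33/7.
f(9/7) ≈ 1.1339, f(13/7) ≈ 1.3628, f(17/7) ≈ 1.5584, f(3) ≈ 1.7321, f(25/7) ≈ 1.8898, f(29/7) ≈ 2.0354, f(33/7) ≈ 2.1712.
Sum = Δt · [f(9/7) + f(13/7) + f(17/7) + ...].
Sum ≈ 6.7906.

6.7906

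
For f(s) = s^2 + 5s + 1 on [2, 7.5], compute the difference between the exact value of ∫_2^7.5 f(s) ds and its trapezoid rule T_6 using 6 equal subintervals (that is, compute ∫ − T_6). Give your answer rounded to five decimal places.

Exact integral: ∫_2^7.5 f(s) ds ≈ 274.0833333.
T_6 ≈ 274.8535880.
Error ≈ 274.0833333 − 274.8535880 ≈ -0.77025.

-0.77025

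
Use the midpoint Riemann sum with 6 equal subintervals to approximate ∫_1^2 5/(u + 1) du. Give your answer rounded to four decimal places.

2.0265

Δu = (2 − 1)/6 = 1/6.
Midpoints: 13/12, 1.25, 17/12, 19/12, 1.75, 23/12.
f(13/12) = 2.4, f(1.25) = 20/9, f(17/12) = 60/29, f(19/12) = 60/31, f(1.75) = 20/11, f(23/12) = 12/7.
Sum = Δu · [f(13/12) + f(1.25) + f(17/12) + ...].
Sum ≈ 2.0265.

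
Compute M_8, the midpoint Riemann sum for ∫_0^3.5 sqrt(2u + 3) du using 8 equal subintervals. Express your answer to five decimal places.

8.81095

Δu = (3.5 − 0)/8 = 0.4375.
Midpoints: 0.21875, 0.65625, 1.09375, 1.53125, 1.96875, 2.40625, 2.84375, 3.28125.
f(0.21875) ≈ 1.85405, f(0.65625) ≈ 2.07666, f(1.09375) ≈ 2.27761, f(1.53125) ≈ 2.46221, f(1.96875) ≈ 2.63391, f(2.40625) ≈ 2.79508, f(2.84375) ≈ 2.94746, f(3.28125) ≈ 3.09233.
Sum = Δu · [f(0.21875) + f(0.65625) + f(1.09375) + ...].
Sum ≈ 8.81095.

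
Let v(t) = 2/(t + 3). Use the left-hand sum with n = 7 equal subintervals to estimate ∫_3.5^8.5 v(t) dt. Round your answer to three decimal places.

1.190

Δt = (8.5 − 3.5)/7 = 5/7.
Left endpoints: 3.5, 59/14, 69/14, 79/14, 89/14, 99/14, 109/14.
v(3.5) = 4/13, v(59/14) = 28/101, v(69/14) = 28/111, v(79/14) = 28/121, v(89/14) = 28/131, v(99/14) = 28/141, v(109/14) = 28/151.
Sum = Δt · [v(3.5) + v(59/14) + v(69/14) + ...].
Sum ≈ 1.190.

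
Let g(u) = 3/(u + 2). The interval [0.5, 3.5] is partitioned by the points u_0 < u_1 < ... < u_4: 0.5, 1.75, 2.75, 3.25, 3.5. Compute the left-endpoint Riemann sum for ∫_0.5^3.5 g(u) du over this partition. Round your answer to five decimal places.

Subinterval widths: 1.25, 1, 0.5, 0.25.
Left endpoints: 0.5, 1.75, 2.75, 3.25.
g(0.5) = 1.2, g(1.75) = 0.8, g(2.75) = 12/19, g(3.25) = 4/7.
Sum = Σ Δu_i · g(u_i).
Sum ≈ 2.75865.

2.75865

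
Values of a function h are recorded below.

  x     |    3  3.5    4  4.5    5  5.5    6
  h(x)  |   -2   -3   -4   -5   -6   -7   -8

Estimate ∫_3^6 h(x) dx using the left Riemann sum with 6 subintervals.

Δx = 0.5.
Sum = 0.5·[(-2) + (-3) + (-4) + (-5) + (-6) + (-7)] = -13.5.

-13.5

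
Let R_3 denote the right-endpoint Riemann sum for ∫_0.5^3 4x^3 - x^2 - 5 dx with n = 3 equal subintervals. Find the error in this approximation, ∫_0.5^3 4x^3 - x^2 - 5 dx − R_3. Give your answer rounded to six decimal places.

Exact integral: ∫_0.5^3 f(x) dx ≈ 59.47916667.
R_3 ≈ 106.41203704.
Error ≈ 59.47916667 − 106.41203704 ≈ -46.932870.

-46.932870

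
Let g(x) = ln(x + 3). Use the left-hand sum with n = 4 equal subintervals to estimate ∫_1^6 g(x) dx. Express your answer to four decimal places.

8.7050

Δx = (6 − 1)/4 = 1.25.
Left endpoints: 1, 2.25, 3.5, 4.75.
g(1) ≈ 1.3863, g(2.25) ≈ 1.6582, g(3.5) ≈ 1.8718, g(4.75) ≈ 2.0477.
Sum = Δx · [g(1) + g(2.25) + g(3.5) + g(4.75)].
Sum ≈ 8.7050.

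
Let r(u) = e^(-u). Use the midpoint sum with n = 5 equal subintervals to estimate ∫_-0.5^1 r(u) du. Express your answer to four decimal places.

1.2761

Δu = (1 − (-0.5))/5 = 0.3.
Midpoints: -0.35, -0.05, 0.25, 0.55, 0.85.
r(-0.35) ≈ 1.4191, r(-0.05) ≈ 1.0513, r(0.25) ≈ 0.7788, r(0.55) ≈ 0.5769, r(0.85) ≈ 0.4274.
Sum = Δu · [r(-0.35) + r(-0.05) + r(0.25) + r(0.55) + r(0.85)].
Sum ≈ 1.2761.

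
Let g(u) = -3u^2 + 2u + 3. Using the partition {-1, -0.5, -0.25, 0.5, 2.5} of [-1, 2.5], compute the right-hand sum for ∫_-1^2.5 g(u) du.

-17.859375

Subinterval widths: 0.5, 0.25, 0.75, 2.
Right endpoints: -0.5, -0.25, 0.5, 2.5.
g(-0.5) = 1.25, g(-0.25) = 2.3125, g(0.5) = 3.25, g(2.5) = -10.75.
Sum = Σ Δu_i · g(u_i).
Sum = -17.859375.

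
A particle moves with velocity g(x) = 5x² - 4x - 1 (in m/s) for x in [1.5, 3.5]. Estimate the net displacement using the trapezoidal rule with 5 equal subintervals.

44.1

Δx = (3.5 − 1.5)/5 = 0.4.
g(1.5) = 4.25, g(1.9) = 9.45, g(2.3) = 16.25, g(2.7) = 24.65, g(3.1) = 34.65, g(3.5) = 46.25.
T_5 = (Δx/2)·[g(x_0) + 2g(x_1) + ... + 2g(x_{4}) + g(x_5)].
Sum = 44.1.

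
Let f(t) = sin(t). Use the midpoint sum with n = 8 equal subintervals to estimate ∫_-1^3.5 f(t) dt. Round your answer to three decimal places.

1.496

Δt = (3.5 − (-1))/8 = 0.5625.
Midpoints: -0.71875, -0.15625, 0.40625, 0.96875, 1.53125, 2.09375, 2.65625, 3.21875.
f(-0.71875) ≈ -0.658, f(-0.15625) ≈ -0.156, f(0.40625) ≈ 0.395, f(0.96875) ≈ 0.824, f(1.53125) ≈ 0.999, f(2.09375) ≈ 0.866, f(2.65625) ≈ 0.467, f(3.21875) ≈ -0.077.
Sum = Δt · [f(-0.71875) + f(-0.15625) + f(0.40625) + ...].
Sum ≈ 1.496.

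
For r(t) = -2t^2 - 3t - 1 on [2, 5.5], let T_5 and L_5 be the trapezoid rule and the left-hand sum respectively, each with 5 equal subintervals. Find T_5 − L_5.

T_5 = -149.03.
L_5 = -126.98.
T_5 − L_5 = -22.05.

-22.05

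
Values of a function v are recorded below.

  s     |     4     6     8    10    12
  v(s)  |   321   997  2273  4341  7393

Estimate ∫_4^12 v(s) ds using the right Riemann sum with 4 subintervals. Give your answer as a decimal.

Δs = 2.
Sum = 2·[997 + 2273 + 4341 + 7393] = 30008.

30008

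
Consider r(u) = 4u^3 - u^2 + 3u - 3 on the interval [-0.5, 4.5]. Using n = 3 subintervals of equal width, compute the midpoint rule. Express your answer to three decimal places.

367.963

Δu = (4.5 − (-0.5))/3 = 5/3.
Midpoints: 1/3, 2, 11/3.
r(1/3) = -53/27, r(2) = 31, r(11/3) = 5177/27.
Sum = Δu · [r(1/3) + r(2) + r(11/3)].
Sum ≈ 367.963.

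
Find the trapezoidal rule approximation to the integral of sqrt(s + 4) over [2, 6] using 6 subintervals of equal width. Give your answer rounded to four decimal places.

Δs = (6 − 2)/6 = 2/3.
f(2) ≈ 2.4495, f(8/3) ≈ 2.5820, f(10/3) ≈ 2.7080, f(4) ≈ 2.8284, f(14/3) ≈ 2.9439, f(16/3) ≈ 3.0551, f(6) ≈ 3.1623.
T_6 = (Δs/2)·[f(s_0) + 2f(s_1) + ... + 2f(s_{5}) + f(s_6)].
Sum ≈ 11.2822.

11.2822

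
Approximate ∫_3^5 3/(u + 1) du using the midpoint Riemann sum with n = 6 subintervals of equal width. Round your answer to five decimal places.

1.21591

Δu = (5 − 3)/6 = 1/3.
Midpoints: 19/6, 3.5, 23/6, 25/6, 4.5, 29/6.
f(19/6) = 0.72, f(3.5) = 2/3, f(23/6) = 18/29, f(25/6) = 18/31, f(4.5) = 6/11, f(29/6) = 18/35.
Sum = Δu · [f(19/6) + f(3.5) + f(23/6) + ...].
Sum ≈ 1.21591.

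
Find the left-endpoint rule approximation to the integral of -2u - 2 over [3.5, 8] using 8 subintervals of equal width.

-58.21875

Δu = (8 − 3.5)/8 = 0.5625.
Left endpoints: 3.5, 4.0625, 4.625, 5.1875, 5.75, 6.3125, 6.875, 7.4375.
f(3.5) = -9, f(4.0625) = -10.125, f(4.625) = -11.25, f(5.1875) = -12.375, f(5.75) = -13.5, f(6.3125) = -14.625, f(6.875) = -15.75, f(7.4375) = -16.875.
Sum = Δu · [f(3.5) + f(4.0625) + f(4.625) + ...].
Sum = -58.21875.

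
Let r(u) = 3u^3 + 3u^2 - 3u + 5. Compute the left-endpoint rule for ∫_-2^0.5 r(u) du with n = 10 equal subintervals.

Δu = (0.5 − (-2))/10 = 0.25.
Left endpoints: -2, -1.75, -1.5, -1.25, -1, -0.75, -0.5, -0.25, 0, 0.25.
r(-2) = -1, r(-1.75) = 3.359375, r(-1.5) = 6.125, r(-1.25) = 7.578125, r(-1) = 8, r(-0.75) = 7.671875, r(-0.5) = 6.875, r(-0.25) = 5.890625, r(0) = 5, r(0.25) = 4.484375.
Sum = Δu · [r(-2) + r(-1.75) + r(-1.5) + ...].
Sum = 13.49609375.

13.49609375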